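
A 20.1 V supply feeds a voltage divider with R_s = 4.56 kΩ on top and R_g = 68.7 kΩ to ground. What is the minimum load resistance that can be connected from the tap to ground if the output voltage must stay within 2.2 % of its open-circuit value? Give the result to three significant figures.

R_L(min) ≈ 190 kΩ

Output resistance R_th = R_s‖R_g = (4.56 × 68.7)/73.26 = 4.276 kΩ.
The fractional drop is R_th/(R_th + R_L); requiring this ≤ 0.0220 gives R_L ≥ R_th(1/0.0220 − 1) = 4.276 × 44.45 = 190 kΩ.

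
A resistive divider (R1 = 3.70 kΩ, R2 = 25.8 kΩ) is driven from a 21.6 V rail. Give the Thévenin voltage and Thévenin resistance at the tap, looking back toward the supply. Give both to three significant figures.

V_th is the open-circuit tap voltage: 21.6 × 25.8/(3.70 + 25.8) = 18.9 V.
With the supply zeroed, R1 and R2 appear in parallel from the tap: R_th = R1‖R2 = (3.70 × 25.8)/29.50 = 3.24 kΩ.

V_th = 18.9 V, R_th = 3.24 kΩ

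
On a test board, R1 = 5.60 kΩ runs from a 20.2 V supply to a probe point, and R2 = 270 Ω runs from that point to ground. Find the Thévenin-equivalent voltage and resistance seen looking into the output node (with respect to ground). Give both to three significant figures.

V_th is the open-circuit tap voltage: 20.2 × 270/(5600 + 270) = 0.929 V.
With the supply zeroed, R1 and R2 appear in parallel from the tap: R_th = R1‖R2 = (5600 × 270)/5870 = 258 Ω.

V_th = 0.929 V, R_th = 258 Ω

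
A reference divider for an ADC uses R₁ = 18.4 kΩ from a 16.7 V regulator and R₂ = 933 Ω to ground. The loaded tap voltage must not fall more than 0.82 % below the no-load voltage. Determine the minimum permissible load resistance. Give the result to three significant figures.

R_L(min) ≈ 107 kΩ

Output resistance R_th = R₁‖R₂ = (18400 × 933)/19330 = 888.0 Ω.
The fractional drop is R_th/(R_th + R_L); requiring this ≤ 0.00820 gives R_L ≥ R_th(1/0.00820 − 1) = 888.0 × 121.0 = 107 kΩ.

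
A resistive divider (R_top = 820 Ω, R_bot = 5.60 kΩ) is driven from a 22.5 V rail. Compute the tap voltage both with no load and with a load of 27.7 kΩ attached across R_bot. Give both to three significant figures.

Open-circuit: V = 22.5 × 5600/(820 + 5600) = 19.6 V.
With the load, R_bot becomes R_bot‖R_L = 4658 Ω, so V = 22.5 × 4658/5478 = 19.1 V.

Unloaded: 19.6 V; loaded: 19.1 V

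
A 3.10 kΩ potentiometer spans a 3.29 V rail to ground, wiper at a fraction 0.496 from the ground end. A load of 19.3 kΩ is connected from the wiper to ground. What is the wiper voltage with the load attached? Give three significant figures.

V ≈ 1.57 V

The wiper splits the pot into (1−α)R = 1.562 kΩ above and αR = 1.538 kΩ below.
Lower section ‖ load = 1.424 kΩ.
V_wiper = 3.29 × 1.424/(1.562 + 1.424) = 1.57 V.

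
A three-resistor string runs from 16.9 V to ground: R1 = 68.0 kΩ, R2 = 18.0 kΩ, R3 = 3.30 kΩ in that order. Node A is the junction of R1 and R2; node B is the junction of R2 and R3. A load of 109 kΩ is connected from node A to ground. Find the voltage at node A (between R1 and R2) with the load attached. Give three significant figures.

V ≈ 3.51 V

Below node A the series string R2+R3 = 21.30 kΩ sits in parallel with the 109 kΩ load: 17.82 kΩ.
V_A = 16.9 × 17.82/(68.0 + 17.82) = 3.51 V.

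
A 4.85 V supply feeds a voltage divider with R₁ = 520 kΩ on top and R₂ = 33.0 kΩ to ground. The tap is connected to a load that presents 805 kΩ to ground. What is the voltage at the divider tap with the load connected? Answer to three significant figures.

V_out ≈ 0.279 V

The load sits in parallel with R₂: R₂‖R_L = (33.0 × 805) / (33.0 + 805) = 31.70 kΩ.
V_out = 4.85 × 31.70 / (520 + 31.70) = 4.85 × 31.70/551.7 = 0.279 V.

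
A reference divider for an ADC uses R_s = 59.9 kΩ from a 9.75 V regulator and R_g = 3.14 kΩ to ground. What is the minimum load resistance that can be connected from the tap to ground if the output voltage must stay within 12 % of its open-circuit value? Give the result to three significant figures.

Output resistance R_th = R_s‖R_g = (59.9 × 3.14)/63.04 = 2.984 kΩ.
The fractional drop is R_th/(R_th + R_L); requiring this ≤ 0.120 gives R_L ≥ R_th(1/0.120 − 1) = 2.984 × 7.333 = 21.9 kΩ.

R_L(min) ≈ 21.9 kΩ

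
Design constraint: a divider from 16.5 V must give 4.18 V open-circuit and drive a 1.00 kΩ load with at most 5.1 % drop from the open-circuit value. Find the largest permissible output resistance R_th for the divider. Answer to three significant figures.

R_th ≤ 53.7 Ω

Loading drop = R_th/(R_th + R_L) ≤ 0.0510, so R_th ≤ R_L · ε/(1−ε) = 1.00 kΩ × 0.0510/0.9490 = 53.7 Ω.
(Any R1, R2 with R2/(R1+R2) = 0.253 and R1‖R2 ≤ 53.7 Ω will meet the spec.)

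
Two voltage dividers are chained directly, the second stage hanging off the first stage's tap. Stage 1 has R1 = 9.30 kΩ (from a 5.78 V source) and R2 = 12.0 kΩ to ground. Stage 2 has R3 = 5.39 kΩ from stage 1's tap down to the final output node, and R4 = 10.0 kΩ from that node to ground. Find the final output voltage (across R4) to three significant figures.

Stage 2 presents R3+R4 = 15.39 kΩ as a load on stage 1's tap.
Stage 1's lower leg becomes R2‖(R3+R4) = 6.743 kΩ, so V_mid = 5.78 × 6.743/16.04 = 2.429 V.
Stage 2 is itself unloaded: V_out = V_mid × R4/(R3+R4) = 2.429 × 10.0/15.39 = 1.58 V.

V_out ≈ 1.58 V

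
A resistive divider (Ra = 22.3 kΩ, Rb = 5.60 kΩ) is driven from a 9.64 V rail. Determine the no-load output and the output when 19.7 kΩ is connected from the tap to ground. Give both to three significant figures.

Open-circuit: V = 9.64 × 5.60/(22.3 + 5.60) = 1.93 V.
With the load, Rb becomes Rb‖R_L = 4.360 kΩ, so V = 9.64 × 4.360/26.66 = 1.58 V.

Unloaded: 1.93 V; loaded: 1.58 V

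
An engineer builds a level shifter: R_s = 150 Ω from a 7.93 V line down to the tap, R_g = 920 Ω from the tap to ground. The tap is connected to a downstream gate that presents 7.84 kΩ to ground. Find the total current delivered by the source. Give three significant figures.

R_g‖R_L = 823.4 Ω, so the source sees R_s + R_g‖R_L = 973.4 Ω.
I = 7.93 V / 973.4 Ω = 8.15 mA.

I ≈ 8.15 mA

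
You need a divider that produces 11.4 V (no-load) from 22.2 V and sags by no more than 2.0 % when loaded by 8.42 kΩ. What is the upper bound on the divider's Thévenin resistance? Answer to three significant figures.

Loading drop = R_th/(R_th + R_L) ≤ 0.0200, so R_th ≤ R_L · ε/(1−ε) = 8.42 kΩ × 0.0200/0.9800 = 172 Ω.

R_th ≤ 172 Ω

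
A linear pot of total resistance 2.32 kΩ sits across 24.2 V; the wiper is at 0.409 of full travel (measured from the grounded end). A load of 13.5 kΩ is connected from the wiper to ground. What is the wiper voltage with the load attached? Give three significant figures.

V ≈ 9.50 V

The wiper splits the pot into (1−α)R = 1371 Ω above and αR = 948.9 Ω below.
Lower section ‖ load = 886.6 Ω.
V_wiper = 24.2 × 886.6/(1371 + 886.6) = 9.50 V.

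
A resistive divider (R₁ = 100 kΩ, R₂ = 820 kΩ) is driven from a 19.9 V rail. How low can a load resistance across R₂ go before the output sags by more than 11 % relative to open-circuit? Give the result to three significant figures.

R_L(min) ≈ 721 kΩ

Output resistance R_th = R₁‖R₂ = (100 × 820)/920.0 = 89.13 kΩ.
The fractional drop is R_th/(R_th + R_L); requiring this ≤ 0.110 gives R_L ≥ R_th(1/0.110 − 1) = 89.13 × 8.091 = 721 kΩ.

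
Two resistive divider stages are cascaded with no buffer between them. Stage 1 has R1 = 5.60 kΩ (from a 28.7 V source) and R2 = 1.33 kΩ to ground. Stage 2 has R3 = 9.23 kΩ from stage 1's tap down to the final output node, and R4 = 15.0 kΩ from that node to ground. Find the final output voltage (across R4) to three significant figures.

V_out ≈ 3.27 V

Stage 2 presents R3+R4 = 24.23 kΩ as a load on stage 1's tap.
Stage 1's lower leg becomes R2‖(R3+R4) = 1.261 kΩ, so V_mid = 28.7 × 1.261/6.861 = 5.274 V.
Stage 2 is itself unloaded: V_out = V_mid × R4/(R3+R4) = 5.274 × 15.0/24.23 = 3.27 V.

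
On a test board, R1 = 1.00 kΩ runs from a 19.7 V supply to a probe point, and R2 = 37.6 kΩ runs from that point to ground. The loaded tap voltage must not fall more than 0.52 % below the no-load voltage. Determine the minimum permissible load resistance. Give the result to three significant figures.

R_L(min) ≈ 186 kΩ

Output resistance R_th = R1‖R2 = (1000 × 37600)/38600 = 974.1 Ω.
The fractional drop is R_th/(R_th + R_L); requiring this ≤ 0.00520 gives R_L ≥ R_th(1/0.00520 − 1) = 974.1 × 191.3 = 186 kΩ.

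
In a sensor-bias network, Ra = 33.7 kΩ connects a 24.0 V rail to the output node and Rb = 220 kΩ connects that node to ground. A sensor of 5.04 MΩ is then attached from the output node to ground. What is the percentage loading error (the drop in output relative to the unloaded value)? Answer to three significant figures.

The divider's output (Thévenin) resistance is Ra‖Rb = 29.22 kΩ.
Fractional drop under load = R_th/(R_th + R_L) = 29.22 / (29.22 + 5040) = 0.005765.
So the output falls by 0.576 %.

0.576 %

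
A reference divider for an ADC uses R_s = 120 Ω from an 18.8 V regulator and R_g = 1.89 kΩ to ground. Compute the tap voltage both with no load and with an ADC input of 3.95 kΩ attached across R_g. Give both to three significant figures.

Open-circuit: V = 18.8 × 1890/(120 + 1890) = 17.7 V.
With the load, R_g becomes R_g‖R_L = 1278 Ω, so V = 18.8 × 1278/1398 = 17.2 V.

Unloaded: 17.7 V; loaded: 17.2 V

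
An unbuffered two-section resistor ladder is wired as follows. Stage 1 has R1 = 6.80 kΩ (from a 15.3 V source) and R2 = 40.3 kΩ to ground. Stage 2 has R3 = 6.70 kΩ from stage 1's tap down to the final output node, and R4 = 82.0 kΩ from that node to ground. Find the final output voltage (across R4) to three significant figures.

Stage 2 presents R3+R4 = 88.70 kΩ as a load on stage 1's tap.
Stage 1's lower leg becomes R2‖(R3+R4) = 27.71 kΩ, so V_mid = 15.3 × 27.71/34.51 = 12.29 V.
Stage 2 is itself unloaded: V_out = V_mid × R4/(R3+R4) = 12.29 × 82.0/88.70 = 11.4 V.

V_out ≈ 11.4 V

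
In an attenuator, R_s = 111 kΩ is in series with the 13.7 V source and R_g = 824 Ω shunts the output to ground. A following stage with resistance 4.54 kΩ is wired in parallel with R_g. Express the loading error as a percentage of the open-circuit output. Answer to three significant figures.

Unloaded V = 13.7 × 824/111800 = 0.1010 V.
Loaded: R_g‖R_L = 697.4 Ω, giving V = 13.7 × 697.4/111700 = 0.08554 V.
Drop = (0.1010 − 0.08554) / 0.1010 = 15.3 %.

15.3 %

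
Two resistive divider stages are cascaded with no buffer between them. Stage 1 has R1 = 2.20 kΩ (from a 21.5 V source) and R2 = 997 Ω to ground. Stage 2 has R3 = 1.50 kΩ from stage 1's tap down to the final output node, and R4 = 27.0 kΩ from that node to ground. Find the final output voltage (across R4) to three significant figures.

Stage 2 presents R3+R4 = 28500 Ω as a load on stage 1's tap.
Stage 1's lower leg becomes R2‖(R3+R4) = 963.3 Ω, so V_mid = 21.5 × 963.3/3163 = 6.547 V.
Stage 2 is itself unloaded: V_out = V_mid × R4/(R3+R4) = 6.547 × 27000/28500 = 6.20 V.

V_out ≈ 6.20 V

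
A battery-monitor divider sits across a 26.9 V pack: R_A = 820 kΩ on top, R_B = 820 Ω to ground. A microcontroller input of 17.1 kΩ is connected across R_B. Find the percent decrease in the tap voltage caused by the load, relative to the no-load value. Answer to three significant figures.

The divider's output (Thévenin) resistance is R_A‖R_B = 819.2 Ω.
Fractional drop under load = R_th/(R_th + R_L) = 819.2 / (819.2 + 17100) = 0.04572.
So the output falls by 4.57 %.

4.57 %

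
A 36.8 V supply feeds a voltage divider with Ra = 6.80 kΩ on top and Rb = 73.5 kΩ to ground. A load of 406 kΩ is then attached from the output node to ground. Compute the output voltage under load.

The load sits in parallel with Rb: Rb‖R_L = (73.5 × 406) / (73.5 + 406) = 62.23 kΩ.
V_out = 36.8 × 62.23 / (6.80 + 62.23) = 36.8 × 62.23/69.03 = 33.2 V.

V_out ≈ 33.2 V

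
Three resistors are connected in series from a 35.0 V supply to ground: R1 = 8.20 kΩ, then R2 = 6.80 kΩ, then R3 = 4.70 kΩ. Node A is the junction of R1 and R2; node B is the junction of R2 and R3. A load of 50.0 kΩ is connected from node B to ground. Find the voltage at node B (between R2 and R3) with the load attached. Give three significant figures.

V ≈ 7.79 V

At node B, R3 is in parallel with the load: R3‖R_L = 4.296 kΩ.
Below node A the resistance is R2 + (R3‖R_L) = 11.10 kΩ, so V_A = 35.0 × 11.10/19.30 = 20.13 V.
Then V_B = V_A × (R3‖R_L)/(R2 + R3‖R_L) = 20.13 × 4.296/11.10 = 7.79 V.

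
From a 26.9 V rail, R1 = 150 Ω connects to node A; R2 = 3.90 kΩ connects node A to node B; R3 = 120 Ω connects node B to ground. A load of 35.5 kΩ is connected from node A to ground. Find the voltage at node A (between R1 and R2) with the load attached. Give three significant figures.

Below node A the series string R2+R3 = 4020 Ω sits in parallel with the 35500 Ω load: 3611 Ω.
V_A = 26.9 × 3611/(150 + 3611) = 25.8 V.

V ≈ 25.8 V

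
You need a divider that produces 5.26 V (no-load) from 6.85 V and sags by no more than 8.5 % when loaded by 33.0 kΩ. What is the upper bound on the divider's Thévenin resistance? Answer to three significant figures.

R_th ≤ 3.07 kΩ

Loading drop = R_th/(R_th + R_L) ≤ 0.0850, so R_th ≤ R_L · ε/(1−ε) = 33.0 kΩ × 0.0850/0.9150 = 3.07 kΩ.
(Any R1, R2 with R2/(R1+R2) = 0.768 and R1‖R2 ≤ 3.07 kΩ will meet the spec.)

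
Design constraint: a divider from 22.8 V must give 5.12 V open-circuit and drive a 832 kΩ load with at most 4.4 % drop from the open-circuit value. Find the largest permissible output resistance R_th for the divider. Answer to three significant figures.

Loading drop = R_th/(R_th + R_L) ≤ 0.0440, so R_th ≤ R_L · ε/(1−ε) = 832 kΩ × 0.0440/0.9560 = 38.3 kΩ.
(Any R1, R2 with R2/(R1+R2) = 0.225 and R1‖R2 ≤ 38.3 kΩ will meet the spec.)

R_th ≤ 38.3 kΩ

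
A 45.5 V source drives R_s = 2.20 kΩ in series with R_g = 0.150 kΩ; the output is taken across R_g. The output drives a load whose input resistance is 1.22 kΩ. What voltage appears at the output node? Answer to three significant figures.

The load sits in parallel with R_g: R_g‖R_L = (150 × 1220) / (150 + 1220) = 133.6 Ω.
V_out = 45.5 × 133.6 / (2200 + 133.6) = 45.5 × 133.6/2334 = 2.60 V.
(Unloaded it would have been 2.90 V.)

V_out ≈ 2.60 V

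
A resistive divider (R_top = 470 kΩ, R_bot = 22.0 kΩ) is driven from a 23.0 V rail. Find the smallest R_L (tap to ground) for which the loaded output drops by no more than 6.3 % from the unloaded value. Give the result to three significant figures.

R_L(min) ≈ 313 kΩ

Output resistance R_th = R_top‖R_bot = (470 × 22.0)/492.0 = 21.02 kΩ.
The fractional drop is R_th/(R_th + R_L); requiring this ≤ 0.0630 gives R_L ≥ R_th(1/0.0630 − 1) = 21.02 × 14.87 = 313 kΩ.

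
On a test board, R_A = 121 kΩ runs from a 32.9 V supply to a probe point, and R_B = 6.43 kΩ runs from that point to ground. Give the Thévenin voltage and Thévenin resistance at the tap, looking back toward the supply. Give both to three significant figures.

V_th = 1.66 V, R_th = 6.11 kΩ

V_th is the open-circuit tap voltage: 32.9 × 6.43/(121 + 6.43) = 1.66 V.
With the supply zeroed, R_A and R_B appear in parallel from the tap: R_th = R_A‖R_B = (121 × 6.43)/127.4 = 6.11 kΩ.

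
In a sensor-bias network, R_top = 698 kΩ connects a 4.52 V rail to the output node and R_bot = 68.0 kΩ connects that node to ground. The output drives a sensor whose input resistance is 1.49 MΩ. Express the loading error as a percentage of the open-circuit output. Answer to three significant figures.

3.99 %

The divider's output (Thévenin) resistance is R_top‖R_bot = 61.96 kΩ.
Fractional drop under load = R_th/(R_th + R_L) = 61.96 / (61.96 + 1490) = 0.03993.
So the output falls by 3.99 %.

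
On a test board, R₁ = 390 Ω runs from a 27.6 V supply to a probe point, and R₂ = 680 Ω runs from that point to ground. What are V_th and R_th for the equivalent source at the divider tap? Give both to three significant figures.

V_th is the open-circuit tap voltage: 27.6 × 680/(390 + 680) = 17.5 V.
With the supply zeroed, R₁ and R₂ appear in parallel from the tap: R_th = R₁‖R₂ = (390 × 680)/1070 = 248 Ω.

V_th = 17.5 V, R_th = 248 Ω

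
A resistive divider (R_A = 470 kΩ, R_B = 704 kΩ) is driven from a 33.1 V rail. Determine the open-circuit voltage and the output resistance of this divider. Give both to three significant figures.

V_th = 19.8 V, R_th = 282 kΩ

V_th is the open-circuit tap voltage: 33.1 × 704/(470 + 704) = 19.8 V.
With the supply zeroed, R_A and R_B appear in parallel from the tap: R_th = R_A‖R_B = (470 × 704)/1174 = 282 kΩ.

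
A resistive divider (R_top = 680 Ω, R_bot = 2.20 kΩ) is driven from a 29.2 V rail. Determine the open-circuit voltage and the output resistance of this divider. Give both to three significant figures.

V_th = 22.3 V, R_th = 519 Ω

V_th is the open-circuit tap voltage: 29.2 × 2200/(680 + 2200) = 22.3 V.
With the supply zeroed, R_top and R_bot appear in parallel from the tap: R_th = R_top‖R_bot = (680 × 2200)/2880 = 519 Ω.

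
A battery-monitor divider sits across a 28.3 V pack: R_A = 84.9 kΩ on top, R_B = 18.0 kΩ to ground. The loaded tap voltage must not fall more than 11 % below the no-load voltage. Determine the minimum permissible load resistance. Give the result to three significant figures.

R_L(min) ≈ 120 kΩ

Output resistance R_th = R_A‖R_B = (84.9 × 18.0)/102.9 = 14.85 kΩ.
The fractional drop is R_th/(R_th + R_L); requiring this ≤ 0.110 gives R_L ≥ R_th(1/0.110 − 1) = 14.85 × 8.091 = 120 kΩ.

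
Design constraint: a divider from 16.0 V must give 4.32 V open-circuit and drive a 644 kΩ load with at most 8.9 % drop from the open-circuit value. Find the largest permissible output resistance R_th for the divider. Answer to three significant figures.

R_th ≤ 62.9 kΩ

Loading drop = R_th/(R_th + R_L) ≤ 0.0890, so R_th ≤ R_L · ε/(1−ε) = 644 kΩ × 0.0890/0.9110 = 62.9 kΩ.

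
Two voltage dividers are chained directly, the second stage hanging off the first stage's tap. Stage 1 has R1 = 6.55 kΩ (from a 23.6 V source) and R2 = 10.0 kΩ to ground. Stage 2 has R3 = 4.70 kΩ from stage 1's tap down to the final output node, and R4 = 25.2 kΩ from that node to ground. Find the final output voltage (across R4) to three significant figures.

Stage 2 presents R3+R4 = 29.90 kΩ as a load on stage 1's tap.
Stage 1's lower leg becomes R2‖(R3+R4) = 7.494 kΩ, so V_mid = 23.6 × 7.494/14.04 = 12.59 V.
Stage 2 is itself unloaded: V_out = V_mid × R4/(R3+R4) = 12.59 × 25.2/29.90 = 10.6 V.

V_out ≈ 10.6 V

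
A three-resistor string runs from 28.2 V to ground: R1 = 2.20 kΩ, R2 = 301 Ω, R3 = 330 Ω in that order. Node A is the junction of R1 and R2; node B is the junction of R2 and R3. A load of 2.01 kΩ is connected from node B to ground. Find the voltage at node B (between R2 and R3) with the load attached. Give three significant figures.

At node B, R3 is in parallel with the load: R3‖R_L = 283.5 Ω.
Below node A the resistance is R2 + (R3‖R_L) = 584.5 Ω, so V_A = 28.2 × 584.5/2784 = 5.919 V.
Then V_B = V_A × (R3‖R_L)/(R2 + R3‖R_L) = 5.919 × 283.5/584.5 = 2.87 V.

V ≈ 2.87 V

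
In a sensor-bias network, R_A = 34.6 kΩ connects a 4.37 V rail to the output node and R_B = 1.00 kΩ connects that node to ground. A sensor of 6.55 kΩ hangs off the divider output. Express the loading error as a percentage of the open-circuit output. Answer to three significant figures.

12.9 %

The divider's output (Thévenin) resistance is R_A‖R_B = 0.9719 kΩ.
Fractional drop under load = R_th/(R_th + R_L) = 0.9719 / (0.9719 + 6.55) = 0.1292.
So the output falls by 12.9 %.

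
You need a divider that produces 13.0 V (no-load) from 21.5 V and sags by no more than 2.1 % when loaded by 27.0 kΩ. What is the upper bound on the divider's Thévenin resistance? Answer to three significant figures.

R_th ≤ 579 Ω

Loading drop = R_th/(R_th + R_L) ≤ 0.0210, so R_th ≤ R_L · ε/(1−ε) = 27.0 kΩ × 0.0210/0.9790 = 579 Ω.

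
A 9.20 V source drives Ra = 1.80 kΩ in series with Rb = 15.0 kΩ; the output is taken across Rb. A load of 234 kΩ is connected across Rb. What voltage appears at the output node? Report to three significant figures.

V_out ≈ 8.16 V

The load sits in parallel with Rb: Rb‖R_L = (15.0 × 234) / (15.0 + 234) = 14.10 kΩ.
V_out = 9.20 × 14.10 / (1.80 + 14.10) = 9.20 × 14.10/15.90 = 8.16 V.
(Unloaded it would have been 8.21 V.)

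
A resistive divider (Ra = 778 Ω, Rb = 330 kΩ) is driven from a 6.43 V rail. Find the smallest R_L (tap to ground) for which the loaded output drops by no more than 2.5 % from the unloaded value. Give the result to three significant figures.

R_L(min) ≈ 30.3 kΩ

Output resistance R_th = Ra‖Rb = (778 × 330000)/330800 = 776.2 Ω.
The fractional drop is R_th/(R_th + R_L); requiring this ≤ 0.0250 gives R_L ≥ R_th(1/0.0250 − 1) = 776.2 × 39.00 = 30.3 kΩ.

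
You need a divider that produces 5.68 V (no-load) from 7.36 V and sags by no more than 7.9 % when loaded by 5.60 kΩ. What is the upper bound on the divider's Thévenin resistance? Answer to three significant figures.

Loading drop = R_th/(R_th + R_L) ≤ 0.0790, so R_th ≤ R_L · ε/(1−ε) = 5.60 kΩ × 0.0790/0.9210 = 480 Ω.

R_th ≤ 480 Ω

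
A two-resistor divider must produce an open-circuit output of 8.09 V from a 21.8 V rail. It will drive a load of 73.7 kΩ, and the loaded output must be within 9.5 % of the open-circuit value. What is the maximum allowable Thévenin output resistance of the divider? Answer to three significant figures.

Loading drop = R_th/(R_th + R_L) ≤ 0.0950, so R_th ≤ R_L · ε/(1−ε) = 73.7 kΩ × 0.0950/0.9050 = 7.74 kΩ.

R_th ≤ 7.74 kΩ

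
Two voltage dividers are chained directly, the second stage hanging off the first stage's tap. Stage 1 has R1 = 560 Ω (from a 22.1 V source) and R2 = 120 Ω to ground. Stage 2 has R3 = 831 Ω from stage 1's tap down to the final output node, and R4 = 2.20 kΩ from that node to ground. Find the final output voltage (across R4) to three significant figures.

Stage 2 presents R3+R4 = 3031 Ω as a load on stage 1's tap.
Stage 1's lower leg becomes R2‖(R3+R4) = 115.4 Ω, so V_mid = 22.1 × 115.4/675.4 = 3.777 V.
Stage 2 is itself unloaded: V_out = V_mid × R4/(R3+R4) = 3.777 × 2200/3031 = 2.74 V.

V_out ≈ 2.74 V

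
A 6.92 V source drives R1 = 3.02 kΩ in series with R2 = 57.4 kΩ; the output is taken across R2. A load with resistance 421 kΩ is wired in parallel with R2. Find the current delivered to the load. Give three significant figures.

R2‖R_L = 50.51 kΩ; V_out = 6.92 × 50.51/53.53 = 6.530 V.
I_L = V_out / R_L = 6.530 / 421 kΩ = 0.0155 mA.

I_L ≈ 0.0155 mA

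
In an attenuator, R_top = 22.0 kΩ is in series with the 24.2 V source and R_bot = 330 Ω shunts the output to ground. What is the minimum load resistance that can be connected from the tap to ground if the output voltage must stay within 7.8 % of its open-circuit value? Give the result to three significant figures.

Output resistance R_th = R_top‖R_bot = (22000 × 330)/22330 = 325.1 Ω.
The fractional drop is R_th/(R_th + R_L); requiring this ≤ 0.0780 gives R_L ≥ R_th(1/0.0780 − 1) = 325.1 × 11.82 = 3.84 kΩ.

R_L(min) ≈ 3.84 kΩ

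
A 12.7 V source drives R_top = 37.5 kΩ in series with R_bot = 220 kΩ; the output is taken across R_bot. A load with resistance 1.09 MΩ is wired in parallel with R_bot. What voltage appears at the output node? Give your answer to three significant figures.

V_out ≈ 10.5 V

The load sits in parallel with R_bot: R_bot‖R_L = (220 × 1090) / (220 + 1090) = 183.1 kΩ.
V_out = 12.7 × 183.1 / (37.5 + 183.1) = 12.7 × 183.1/220.6 = 10.5 V.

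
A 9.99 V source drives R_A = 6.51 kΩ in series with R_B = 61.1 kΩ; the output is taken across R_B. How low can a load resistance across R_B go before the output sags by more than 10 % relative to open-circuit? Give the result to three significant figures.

Output resistance R_th = R_A‖R_B = (6.51 × 61.1)/67.61 = 5.883 kΩ.
The fractional drop is R_th/(R_th + R_L); requiring this ≤ 0.100 gives R_L ≥ R_th(1/0.100 − 1) = 5.883 × 9.000 = 52.9 kΩ.

R_L(min) ≈ 52.9 kΩ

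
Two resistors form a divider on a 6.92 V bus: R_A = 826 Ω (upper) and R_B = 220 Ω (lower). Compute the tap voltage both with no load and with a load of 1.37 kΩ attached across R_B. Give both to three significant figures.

Open-circuit: V = 6.92 × 220/(826 + 220) = 1.46 V.
With the load, R_B becomes R_B‖R_L = 189.6 Ω, so V = 6.92 × 189.6/1016 = 1.29 V.

Unloaded: 1.46 V; loaded: 1.29 V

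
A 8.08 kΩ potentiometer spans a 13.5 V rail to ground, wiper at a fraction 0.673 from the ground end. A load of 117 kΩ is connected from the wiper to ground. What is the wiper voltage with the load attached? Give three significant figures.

The wiper splits the pot into (1−α)R = 2.642 kΩ above and αR = 5.438 kΩ below.
Lower section ‖ load = 5.196 kΩ.
V_wiper = 13.5 × 5.196/(2.642 + 5.196) = 8.95 V.

V ≈ 8.95 V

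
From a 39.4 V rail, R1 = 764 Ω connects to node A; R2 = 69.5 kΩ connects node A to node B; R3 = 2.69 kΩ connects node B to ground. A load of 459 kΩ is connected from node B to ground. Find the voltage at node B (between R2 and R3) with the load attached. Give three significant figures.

At node B, R3 is in parallel with the load: R3‖R_L = 2674 Ω.
Below node A the resistance is R2 + (R3‖R_L) = 72170 Ω, so V_A = 39.4 × 72170/72940 = 38.99 V.
Then V_B = V_A × (R3‖R_L)/(R2 + R3‖R_L) = 38.99 × 2674/72170 = 1.44 V.

V ≈ 1.44 V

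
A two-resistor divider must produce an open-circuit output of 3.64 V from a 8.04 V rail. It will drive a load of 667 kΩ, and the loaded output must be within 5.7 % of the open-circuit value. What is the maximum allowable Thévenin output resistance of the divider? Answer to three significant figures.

R_th ≤ 40.3 kΩ

Loading drop = R_th/(R_th + R_L) ≤ 0.0570, so R_th ≤ R_L · ε/(1−ε) = 667 kΩ × 0.0570/0.9430 = 40.3 kΩ.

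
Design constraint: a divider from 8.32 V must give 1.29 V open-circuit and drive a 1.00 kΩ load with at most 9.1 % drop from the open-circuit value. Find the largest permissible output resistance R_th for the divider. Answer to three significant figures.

Loading drop = R_th/(R_th + R_L) ≤ 0.0910, so R_th ≤ R_L · ε/(1−ε) = 1.00 kΩ × 0.0910/0.9090 = 100 Ω.

R_th ≤ 100 Ω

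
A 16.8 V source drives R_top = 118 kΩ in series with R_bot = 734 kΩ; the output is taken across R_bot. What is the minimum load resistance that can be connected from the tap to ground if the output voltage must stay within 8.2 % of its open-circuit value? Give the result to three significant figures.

Output resistance R_th = R_top‖R_bot = (118 × 734)/852.0 = 101.7 kΩ.
The fractional drop is R_th/(R_th + R_L); requiring this ≤ 0.0820 gives R_L ≥ R_th(1/0.0820 − 1) = 101.7 × 11.20 = 1.14 MΩ.

R_L(min) ≈ 1.14 MΩ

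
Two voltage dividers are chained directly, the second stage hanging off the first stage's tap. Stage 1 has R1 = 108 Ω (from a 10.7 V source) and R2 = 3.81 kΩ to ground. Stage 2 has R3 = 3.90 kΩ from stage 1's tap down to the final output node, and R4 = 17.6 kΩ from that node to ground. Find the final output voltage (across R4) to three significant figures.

V_out ≈ 8.48 V

Stage 2 presents R3+R4 = 21500 Ω as a load on stage 1's tap.
Stage 1's lower leg becomes R2‖(R3+R4) = 3236 Ω, so V_mid = 10.7 × 3236/3344 = 10.35 V.
Stage 2 is itself unloaded: V_out = V_mid × R4/(R3+R4) = 10.35 × 17600/21500 = 8.48 V.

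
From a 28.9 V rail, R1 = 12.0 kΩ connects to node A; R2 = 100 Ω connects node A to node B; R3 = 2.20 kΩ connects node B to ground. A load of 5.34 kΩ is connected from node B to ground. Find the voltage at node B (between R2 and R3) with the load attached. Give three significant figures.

V ≈ 3.30 V

At node B, R3 is in parallel with the load: R3‖R_L = 1558 Ω.
Below node A the resistance is R2 + (R3‖R_L) = 1658 Ω, so V_A = 28.9 × 1658/13660 = 3.508 V.
Then V_B = V_A × (R3‖R_L)/(R2 + R3‖R_L) = 3.508 × 1558/1658 = 3.30 V.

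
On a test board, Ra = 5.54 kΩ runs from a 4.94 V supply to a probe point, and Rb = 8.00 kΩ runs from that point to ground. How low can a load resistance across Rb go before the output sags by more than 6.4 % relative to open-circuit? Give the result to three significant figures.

Output resistance R_th = Ra‖Rb = (5.54 × 8.00)/13.54 = 3.273 kΩ.
The fractional drop is R_th/(R_th + R_L); requiring this ≤ 0.0640 gives R_L ≥ R_th(1/0.0640 − 1) = 3.273 × 14.62 = 47.9 kΩ.

R_L(min) ≈ 47.9 kΩ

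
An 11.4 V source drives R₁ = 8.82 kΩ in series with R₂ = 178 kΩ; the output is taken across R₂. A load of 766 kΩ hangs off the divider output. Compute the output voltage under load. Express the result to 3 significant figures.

The load sits in parallel with R₂: R₂‖R_L = (178 × 766) / (178 + 766) = 144.4 kΩ.
V_out = 11.4 × 144.4 / (8.82 + 144.4) = 11.4 × 144.4/153.3 = 10.7 V.

V_out ≈ 10.7 V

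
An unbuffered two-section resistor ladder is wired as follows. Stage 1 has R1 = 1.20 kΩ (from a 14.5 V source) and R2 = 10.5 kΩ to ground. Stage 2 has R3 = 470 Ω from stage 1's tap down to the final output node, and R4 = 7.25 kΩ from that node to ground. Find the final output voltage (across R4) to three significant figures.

V_out ≈ 10.7 V

Stage 2 presents R3+R4 = 7720 Ω as a load on stage 1's tap.
Stage 1's lower leg becomes R2‖(R3+R4) = 4449 Ω, so V_mid = 14.5 × 4449/5649 = 11.42 V.
Stage 2 is itself unloaded: V_out = V_mid × R4/(R3+R4) = 11.42 × 7250/7720 = 10.7 V.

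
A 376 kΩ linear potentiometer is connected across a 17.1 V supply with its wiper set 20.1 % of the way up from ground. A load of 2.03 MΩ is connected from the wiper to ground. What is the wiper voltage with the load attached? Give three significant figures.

V ≈ 3.34 V

The wiper splits the pot into (1−α)R = 300.4 kΩ above and αR = 75.58 kΩ below.
Lower section ‖ load = 72.86 kΩ.
V_wiper = 17.1 × 72.86/(300.4 + 72.86) = 3.34 V.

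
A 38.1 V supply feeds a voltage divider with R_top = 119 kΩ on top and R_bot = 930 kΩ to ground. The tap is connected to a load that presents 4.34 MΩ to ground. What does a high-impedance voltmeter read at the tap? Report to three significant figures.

The load sits in parallel with R_bot: R_bot‖R_L = (930 × 4340) / (930 + 4340) = 765.9 kΩ.
V_out = 38.1 × 765.9 / (119 + 765.9) = 38.1 × 765.9/884.9 = 33.0 V.

V_out ≈ 33.0 V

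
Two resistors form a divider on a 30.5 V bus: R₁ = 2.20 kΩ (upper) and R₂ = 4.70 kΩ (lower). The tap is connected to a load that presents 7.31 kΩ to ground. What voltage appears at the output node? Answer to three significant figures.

The load sits in parallel with R₂: R₂‖R_L = (4.70 × 7.31) / (4.70 + 7.31) = 2.861 kΩ.
V_out = 30.5 × 2.861 / (2.20 + 2.861) = 30.5 × 2.861/5.061 = 17.2 V.
(Unloaded it would have been 20.8 V.)

V_out ≈ 17.2 V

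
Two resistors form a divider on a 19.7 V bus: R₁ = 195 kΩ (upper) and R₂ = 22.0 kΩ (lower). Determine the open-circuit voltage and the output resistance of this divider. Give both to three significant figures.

V_th = 2.00 V, R_th = 19.8 kΩ

V_th is the open-circuit tap voltage: 19.7 × 22.0/(195 + 22.0) = 2.00 V.
With the supply zeroed, R₁ and R₂ appear in parallel from the tap: R_th = R₁‖R₂ = (195 × 22.0)/217.0 = 19.8 kΩ.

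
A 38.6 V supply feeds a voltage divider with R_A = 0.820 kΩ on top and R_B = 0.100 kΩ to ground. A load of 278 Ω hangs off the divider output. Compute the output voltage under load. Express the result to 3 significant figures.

V_out ≈ 3.18 V

The load sits in parallel with R_B: R_B‖R_L = (100 × 278) / (100 + 278) = 73.54 Ω.
V_out = 38.6 × 73.54 / (820 + 73.54) = 38.6 × 73.54/893.5 = 3.18 V.
(Unloaded it would have been 4.20 V.)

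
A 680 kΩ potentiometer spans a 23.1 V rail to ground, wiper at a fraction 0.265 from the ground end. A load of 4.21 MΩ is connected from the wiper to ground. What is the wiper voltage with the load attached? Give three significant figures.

The wiper splits the pot into (1−α)R = 499.8 kΩ above and αR = 180.2 kΩ below.
Lower section ‖ load = 172.8 kΩ.
V_wiper = 23.1 × 172.8/(499.8 + 172.8) = 5.93 V.

V ≈ 5.93 V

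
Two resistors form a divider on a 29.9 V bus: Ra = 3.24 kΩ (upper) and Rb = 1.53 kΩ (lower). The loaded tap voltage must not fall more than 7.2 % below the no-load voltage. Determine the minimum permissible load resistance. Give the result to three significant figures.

R_L(min) ≈ 13.4 kΩ

Output resistance R_th = Ra‖Rb = (3.24 × 1.53)/4.770 = 1.039 kΩ.
The fractional drop is R_th/(R_th + R_L); requiring this ≤ 0.0720 gives R_L ≥ R_th(1/0.0720 − 1) = 1.039 × 12.89 = 13.4 kΩ.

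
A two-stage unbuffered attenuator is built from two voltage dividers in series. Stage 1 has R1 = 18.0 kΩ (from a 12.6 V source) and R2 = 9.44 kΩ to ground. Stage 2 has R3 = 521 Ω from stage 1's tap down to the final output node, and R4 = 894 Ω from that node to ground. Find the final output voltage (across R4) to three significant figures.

V_out ≈ 0.509 V

Stage 2 presents R3+R4 = 1415 Ω as a load on stage 1's tap.
Stage 1's lower leg becomes R2‖(R3+R4) = 1231 Ω, so V_mid = 12.6 × 1231/19230 = 0.8063 V.
Stage 2 is itself unloaded: V_out = V_mid × R4/(R3+R4) = 0.8063 × 894/1415 = 0.509 V.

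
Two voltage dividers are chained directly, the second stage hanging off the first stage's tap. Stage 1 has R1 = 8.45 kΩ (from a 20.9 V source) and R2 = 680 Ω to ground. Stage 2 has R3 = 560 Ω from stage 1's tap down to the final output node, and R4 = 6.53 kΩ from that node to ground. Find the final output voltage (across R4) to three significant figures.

V_out ≈ 1.32 V

Stage 2 presents R3+R4 = 7090 Ω as a load on stage 1's tap.
Stage 1's lower leg becomes R2‖(R3+R4) = 620.5 Ω, so V_mid = 20.9 × 620.5/9070 = 1.430 V.
Stage 2 is itself unloaded: V_out = V_mid × R4/(R3+R4) = 1.430 × 6530/7090 = 1.32 V.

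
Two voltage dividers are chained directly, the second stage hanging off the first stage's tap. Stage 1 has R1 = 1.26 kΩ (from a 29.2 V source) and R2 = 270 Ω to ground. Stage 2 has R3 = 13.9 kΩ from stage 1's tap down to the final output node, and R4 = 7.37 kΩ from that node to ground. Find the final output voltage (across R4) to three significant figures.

V_out ≈ 1.77 V

Stage 2 presents R3+R4 = 21270 Ω as a load on stage 1's tap.
Stage 1's lower leg becomes R2‖(R3+R4) = 266.6 Ω, so V_mid = 29.2 × 266.6/1527 = 5.100 V.
Stage 2 is itself unloaded: V_out = V_mid × R4/(R3+R4) = 5.100 × 7370/21270 = 1.77 V.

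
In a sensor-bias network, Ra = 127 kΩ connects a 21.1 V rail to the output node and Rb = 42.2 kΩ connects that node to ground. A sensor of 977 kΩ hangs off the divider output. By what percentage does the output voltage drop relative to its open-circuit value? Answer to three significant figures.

The divider's output (Thévenin) resistance is Ra‖Rb = 31.67 kΩ.
Fractional drop under load = R_th/(R_th + R_L) = 31.67 / (31.67 + 977) = 0.03140.
So the output falls by 3.14 %.

3.14 %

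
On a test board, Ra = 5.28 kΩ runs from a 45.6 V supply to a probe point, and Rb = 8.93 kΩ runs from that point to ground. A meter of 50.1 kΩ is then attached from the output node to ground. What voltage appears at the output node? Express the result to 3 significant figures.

The load sits in parallel with Rb: Rb‖R_L = (8.93 × 50.1) / (8.93 + 50.1) = 7.579 kΩ.
V_out = 45.6 × 7.579 / (5.28 + 7.579) = 45.6 × 7.579/12.86 = 26.9 V.

V_out ≈ 26.9 V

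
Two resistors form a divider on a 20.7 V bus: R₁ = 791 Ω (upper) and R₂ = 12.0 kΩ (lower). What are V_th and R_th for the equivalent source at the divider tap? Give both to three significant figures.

V_th is the open-circuit tap voltage: 20.7 × 12000/(791 + 12000) = 19.4 V.
With the supply zeroed, R₁ and R₂ appear in parallel from the tap: R_th = R₁‖R₂ = (791 × 12000)/12790 = 742 Ω.

V_th = 19.4 V, R_th = 742 Ω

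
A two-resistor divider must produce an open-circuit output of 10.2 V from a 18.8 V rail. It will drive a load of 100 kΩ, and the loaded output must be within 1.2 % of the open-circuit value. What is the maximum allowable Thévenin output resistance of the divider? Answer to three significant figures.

R_th ≤ 1.21 kΩ

Loading drop = R_th/(R_th + R_L) ≤ 0.0120, so R_th ≤ R_L · ε/(1−ε) = 100 kΩ × 0.0120/0.9880 = 1.21 kΩ.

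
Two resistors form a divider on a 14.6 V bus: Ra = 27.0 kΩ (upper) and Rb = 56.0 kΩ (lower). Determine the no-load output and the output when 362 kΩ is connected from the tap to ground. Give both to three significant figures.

Open-circuit: V = 14.6 × 56.0/(27.0 + 56.0) = 9.85 V.
With the load, Rb becomes Rb‖R_L = 48.50 kΩ, so V = 14.6 × 48.50/75.50 = 9.38 V.

Unloaded: 9.85 V; loaded: 9.38 V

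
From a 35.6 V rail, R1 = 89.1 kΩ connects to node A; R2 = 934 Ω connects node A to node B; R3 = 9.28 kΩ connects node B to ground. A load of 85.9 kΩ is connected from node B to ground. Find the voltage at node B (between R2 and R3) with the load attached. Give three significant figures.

At node B, R3 is in parallel with the load: R3‖R_L = 8375 Ω.
Below node A the resistance is R2 + (R3‖R_L) = 9309 Ω, so V_A = 35.6 × 9309/98410 = 3.368 V.
Then V_B = V_A × (R3‖R_L)/(R2 + R3‖R_L) = 3.368 × 8375/9309 = 3.03 V.

V ≈ 3.03 V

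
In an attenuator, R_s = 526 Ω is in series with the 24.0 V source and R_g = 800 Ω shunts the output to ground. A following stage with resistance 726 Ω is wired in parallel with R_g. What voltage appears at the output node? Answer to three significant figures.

The load sits in parallel with R_g: R_g‖R_L = (800 × 726) / (800 + 726) = 380.6 Ω.
V_out = 24.0 × 380.6 / (526 + 380.6) = 24.0 × 380.6/906.6 = 10.1 V.

V_out ≈ 10.1 V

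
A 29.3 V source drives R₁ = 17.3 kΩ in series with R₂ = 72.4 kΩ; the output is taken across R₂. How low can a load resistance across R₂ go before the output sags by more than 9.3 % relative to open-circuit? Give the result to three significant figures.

Output resistance R_th = R₁‖R₂ = (17.3 × 72.4)/89.70 = 13.96 kΩ.
The fractional drop is R_th/(R_th + R_L); requiring this ≤ 0.0930 gives R_L ≥ R_th(1/0.0930 − 1) = 13.96 × 9.753 = 136 kΩ.

R_L(min) ≈ 136 kΩ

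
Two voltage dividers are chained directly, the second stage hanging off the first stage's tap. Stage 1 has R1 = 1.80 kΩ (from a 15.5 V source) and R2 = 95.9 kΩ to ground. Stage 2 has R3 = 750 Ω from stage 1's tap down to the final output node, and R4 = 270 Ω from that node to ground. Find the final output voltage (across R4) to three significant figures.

V_out ≈ 1.47 V

Stage 2 presents R3+R4 = 1020 Ω as a load on stage 1's tap.
Stage 1's lower leg becomes R2‖(R3+R4) = 1009 Ω, so V_mid = 15.5 × 1009/2809 = 5.569 V.
Stage 2 is itself unloaded: V_out = V_mid × R4/(R3+R4) = 5.569 × 270/1020 = 1.47 V.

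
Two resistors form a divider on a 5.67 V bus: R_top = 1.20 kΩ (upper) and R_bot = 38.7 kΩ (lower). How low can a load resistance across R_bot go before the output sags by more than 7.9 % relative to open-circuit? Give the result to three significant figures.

R_L(min) ≈ 13.6 kΩ

Output resistance R_th = R_top‖R_bot = (1.20 × 38.7)/39.90 = 1.164 kΩ.
The fractional drop is R_th/(R_th + R_L); requiring this ≤ 0.0790 gives R_L ≥ R_th(1/0.0790 − 1) = 1.164 × 11.66 = 13.6 kΩ.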